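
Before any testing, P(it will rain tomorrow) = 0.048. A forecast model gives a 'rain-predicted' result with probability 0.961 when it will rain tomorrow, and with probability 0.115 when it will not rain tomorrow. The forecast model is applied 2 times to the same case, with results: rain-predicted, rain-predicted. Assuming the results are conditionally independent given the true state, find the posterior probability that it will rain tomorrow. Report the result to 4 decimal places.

With H the event that it will rain tomorrow, the joint likelihood of the observed sequence is P(data|H) = 0.961·0.961 = 0.92352 and P(data|¬H) = 0.115·0.115 = 0.013225.
Bayes: P(H|data) = 0.048·0.92352 / (0.048·0.92352 + 0.952·0.013225) = 0.044329/0.056919 = 0.7788.

Posterior P(H) ≈ 0.7788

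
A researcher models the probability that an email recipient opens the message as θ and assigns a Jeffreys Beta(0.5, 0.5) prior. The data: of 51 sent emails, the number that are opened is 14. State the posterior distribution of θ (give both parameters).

Observing 14 successes and 37 failures updates Beta(0.5, 0.5) by adding the success and failure counts to the two shape parameters: α = 0.5+14 = 14.5, β = 0.5+37 = 37.5.

Posterior: Beta(14.5, 37.5)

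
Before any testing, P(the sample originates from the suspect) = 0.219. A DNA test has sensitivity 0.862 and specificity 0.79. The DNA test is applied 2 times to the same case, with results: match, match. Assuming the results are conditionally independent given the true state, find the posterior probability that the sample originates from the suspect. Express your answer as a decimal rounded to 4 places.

Posterior P(H) ≈ 0.8253

With H the event that the sample originates from the suspect, the joint likelihood of the observed sequence is P(data|H) = 0.862·0.862 = 0.74304 and P(data|¬H) = 0.21·0.21 = 0.044100.
Bayes: P(H|data) = 0.219·0.74304 / (0.219·0.74304 + 0.781·0.044100) = 0.16273/0.19717 = 0.8253.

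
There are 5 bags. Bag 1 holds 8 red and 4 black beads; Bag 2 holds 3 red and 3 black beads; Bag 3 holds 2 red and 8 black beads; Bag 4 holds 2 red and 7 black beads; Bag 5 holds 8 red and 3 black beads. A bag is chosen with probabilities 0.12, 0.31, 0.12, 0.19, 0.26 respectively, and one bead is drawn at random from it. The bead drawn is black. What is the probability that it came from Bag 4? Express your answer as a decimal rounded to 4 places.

P(black|Bag 1) = 0.3333; P(black|Bag 2) = 0.5; P(black|Bag 3) = 0.8; P(black|Bag 4) = 0.7778; P(black|Bag 5) = 0.2727.
Prior × likelihood for each source: 0.12·0.3333=0.04000, 0.31·0.5=0.1550, 0.12·0.8=0.09600, 0.19·0.7778=0.1478, 0.26·0.2727=0.07091. Summing gives P(black) = 0.50969.
P(Bag 4 | black) = 0.1478 / 0.50969 = 0.2899.

Posterior probability ≈ 0.2899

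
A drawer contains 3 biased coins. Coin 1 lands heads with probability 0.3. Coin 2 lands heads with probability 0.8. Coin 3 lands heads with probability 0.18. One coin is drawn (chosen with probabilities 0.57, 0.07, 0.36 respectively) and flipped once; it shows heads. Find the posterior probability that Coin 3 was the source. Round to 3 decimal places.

P(heads|C1) = 0.3; P(heads|C2) = 0.8; P(heads|C3) = 0.18.
Prior × likelihood for each source: 0.57·0.3=0.1710, 0.07·0.8=0.05600, 0.36·0.18=0.06480. Summing gives P(heads) = 0.29180.
P(Coin 3 | heads) = 0.06480 / 0.29180 = 0.222.

Posterior probability ≈ 0.222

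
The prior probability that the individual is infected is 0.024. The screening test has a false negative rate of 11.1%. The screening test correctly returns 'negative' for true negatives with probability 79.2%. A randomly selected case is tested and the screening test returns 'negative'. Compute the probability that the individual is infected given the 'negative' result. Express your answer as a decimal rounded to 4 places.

P(H | E) ≈ 0.0034

Write H for 'the individual is infected'. Prior odds H:¬H = 0.024/0.976 = 0.024590. For the 'negative' outcome, the likelihood ratio is 0.111/0.792 = 0.14015.
Posterior odds = 0.024590 × 0.14015 = 0.0034463, so P(H|E) = 0.0034463/(1+0.0034463) = 0.0034.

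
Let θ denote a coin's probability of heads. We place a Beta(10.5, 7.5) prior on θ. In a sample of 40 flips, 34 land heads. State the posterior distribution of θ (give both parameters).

Posterior: Beta(44.5, 13.5)

The binomial likelihood is conjugate to the Beta prior: with 34 successes and 6 failures, the posterior is Beta(10.5+34, 7.5+6) = Beta(44.5, 13.5).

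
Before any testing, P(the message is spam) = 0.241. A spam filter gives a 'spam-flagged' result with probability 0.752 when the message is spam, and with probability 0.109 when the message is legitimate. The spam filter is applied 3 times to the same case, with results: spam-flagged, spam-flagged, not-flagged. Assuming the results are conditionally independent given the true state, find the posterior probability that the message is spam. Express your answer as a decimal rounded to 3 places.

Posterior P(H) ≈ 0.808

With H the event that the message is spam, the joint likelihood of the observed sequence is P(data|H) = 0.752·0.752·0.248 = 0.14024 and P(data|¬H) = 0.109·0.109·0.891 = 0.010586.
Bayes: P(H|data) = 0.241·0.14024 / (0.241·0.14024 + 0.759·0.010586) = 0.033799/0.041834 = 0.8079.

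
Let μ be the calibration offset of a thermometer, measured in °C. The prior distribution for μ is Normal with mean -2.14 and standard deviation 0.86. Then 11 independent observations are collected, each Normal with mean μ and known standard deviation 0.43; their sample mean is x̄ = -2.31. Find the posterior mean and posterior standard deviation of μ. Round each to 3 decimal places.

With known σ, the Normal prior is conjugate. Weight on the data is w = (n/σ²)/(n/σ² + 1/τ₀²) = 59.4916/(59.4916+1.35208) = 0.97778.
Posterior mean = w·x̄ + (1−w)·μ₀ = 0.97778·-2.31 + 0.022222·-2.14 = -2.306. Posterior variance = 1/(59.4916+1.35208) = 0.0164356, so SD = 0.128.

Posterior mean ≈ -2.306; posterior SD ≈ 0.128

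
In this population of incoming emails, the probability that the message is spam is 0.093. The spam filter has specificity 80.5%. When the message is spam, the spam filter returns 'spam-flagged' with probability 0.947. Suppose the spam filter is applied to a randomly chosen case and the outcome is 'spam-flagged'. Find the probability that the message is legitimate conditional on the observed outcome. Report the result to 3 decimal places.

Let H be the event that the message is spam. P(H) = 0.093, so P(¬H) = 0.907. With E the 'spam-flagged' result, P(E|H) = 0.947 and P(E|¬H) = 0.195.
P(E) = 0.947·0.093 + 0.195·0.907 = 0.088071 + 0.17687 = 0.26494.
By Bayes' theorem, P(H|E) = 0.088071 / 0.26494 = 0.332. Hence P(¬H|E) = 1 − 0.332 = 0.668.

P(¬H | E) ≈ 0.668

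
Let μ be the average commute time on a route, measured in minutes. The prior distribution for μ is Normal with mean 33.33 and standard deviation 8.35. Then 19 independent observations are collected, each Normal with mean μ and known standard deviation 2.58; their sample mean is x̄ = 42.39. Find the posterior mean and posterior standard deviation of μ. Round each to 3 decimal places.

With known σ, the Normal prior is conjugate. Weight on the data is w = (n/σ²)/(n/σ² + 1/τ₀²) = 2.85440/(2.85440+0.0143426) = 0.99500.
Posterior mean = w·x̄ + (1−w)·μ₀ = 0.99500·42.39 + 0.0049996·33.33 = 42.345. Posterior variance = 1/(2.85440+0.0143426) = 0.348585, so SD = 0.590.

Posterior mean ≈ 42.345; posterior SD ≈ 0.590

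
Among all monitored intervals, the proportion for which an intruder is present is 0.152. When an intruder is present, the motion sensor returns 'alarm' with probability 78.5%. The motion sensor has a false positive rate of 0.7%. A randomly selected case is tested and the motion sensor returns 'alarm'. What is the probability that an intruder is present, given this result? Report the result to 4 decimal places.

P(H | E) ≈ 0.9526

Write H for 'an intruder is present'. Prior odds H:¬H = 0.152/0.848 = 0.17925. For the 'alarm' outcome, the likelihood ratio is 0.785/0.007 = 112.14.
Posterior odds = 0.17925 × 112.14 = 20.101, so P(H|E) = 20.101/(1+20.101) = 0.9526.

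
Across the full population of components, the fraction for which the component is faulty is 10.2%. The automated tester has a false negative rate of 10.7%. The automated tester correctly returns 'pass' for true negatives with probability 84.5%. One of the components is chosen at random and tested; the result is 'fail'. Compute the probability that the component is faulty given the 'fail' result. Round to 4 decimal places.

Write H for 'the component is faulty'. Prior odds H:¬H = 0.102/0.898 = 0.11359. For the 'fail' outcome, the likelihood ratio is 0.893/0.155 = 5.7613.
Posterior odds = 0.11359 × 5.7613 = 0.65440, so P(H|E) = 0.65440/(1+0.65440) = 0.3956.

P(H | E) ≈ 0.3956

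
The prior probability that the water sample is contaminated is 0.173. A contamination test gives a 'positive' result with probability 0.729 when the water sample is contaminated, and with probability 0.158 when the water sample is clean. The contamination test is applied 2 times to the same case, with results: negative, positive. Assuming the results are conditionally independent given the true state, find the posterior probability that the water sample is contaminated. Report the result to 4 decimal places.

Let H be the event that the water sample is contaminated; start with P(H) = 0.173. P('positive'|H) = 0.729, P('positive'|¬H) = 0.158.
Update on result 1 ('negative'): P(H) ← 0.271·0.1730 / (0.271·0.1730 + 0.842·0.8270) = 0.046883/0.74322 = 0.0631.
Update on result 2 ('positive'): P(H) ← 0.729·0.0631 / (0.729·0.0631 + 0.158·0.9369) = 0.045986/0.19402 = 0.2370.

Posterior P(H) ≈ 0.2370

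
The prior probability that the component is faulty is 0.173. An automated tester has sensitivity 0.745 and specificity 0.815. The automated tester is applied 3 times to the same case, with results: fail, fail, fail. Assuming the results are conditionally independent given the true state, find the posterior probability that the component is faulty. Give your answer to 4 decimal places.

Posterior P(H) ≈ 0.9318

Let H be the event that the component is faulty; start with P(H) = 0.173. P('fail'|H) = 0.745, P('fail'|¬H) = 0.185.
Update on result 1 ('fail'): P(H) ← 0.745·0.1730 / (0.745·0.1730 + 0.185·0.8270) = 0.12888/0.28188 = 0.4572.
Update on result 2 ('fail'): P(H) ← 0.745·0.4572 / (0.745·0.4572 + 0.185·0.5428) = 0.34064/0.44105 = 0.7723.
Update on result 3 ('fail'): P(H) ← 0.745·0.7723 / (0.745·0.7723 + 0.185·0.2277) = 0.57539/0.61751 = 0.9318.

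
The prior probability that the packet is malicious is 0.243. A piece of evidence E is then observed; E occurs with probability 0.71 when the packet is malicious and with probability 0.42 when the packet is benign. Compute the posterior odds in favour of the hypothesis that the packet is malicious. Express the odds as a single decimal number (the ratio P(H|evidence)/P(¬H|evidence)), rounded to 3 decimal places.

Prior odds = 0.243/(1−0.243) = 0.32100.
Likelihood ratio for E = 0.71/0.42 = 1.6905.
Posterior odds = prior odds × LR = 0.54265.

Posterior odds ≈ 0.543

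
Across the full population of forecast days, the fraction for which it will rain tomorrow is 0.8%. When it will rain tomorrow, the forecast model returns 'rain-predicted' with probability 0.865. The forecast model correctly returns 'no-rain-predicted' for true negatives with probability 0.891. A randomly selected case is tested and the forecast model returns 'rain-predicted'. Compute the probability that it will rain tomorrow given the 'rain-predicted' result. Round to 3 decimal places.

Write H for 'it will rain tomorrow'. Prior odds H:¬H = 0.008/0.992 = 0.0080645. For the 'rain-predicted' outcome, the likelihood ratio is 0.865/0.109 = 7.9358.
Posterior odds = 0.0080645 × 7.9358 = 0.063998, so P(H|E) = 0.063998/(1+0.063998) = 0.060.

P(H | E) ≈ 0.060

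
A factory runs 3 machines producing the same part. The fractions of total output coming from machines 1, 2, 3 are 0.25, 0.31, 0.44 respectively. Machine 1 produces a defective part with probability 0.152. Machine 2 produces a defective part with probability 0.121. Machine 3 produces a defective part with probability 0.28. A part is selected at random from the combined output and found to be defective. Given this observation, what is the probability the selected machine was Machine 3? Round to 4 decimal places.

Posterior probability ≈ 0.6200

P(defective|M1) = 0.152; P(defective|M2) = 0.121; P(defective|M3) = 0.28.
Prior × likelihood for each source: 0.25·0.152=0.03800, 0.31·0.121=0.03751, 0.44·0.28=0.1232. Summing gives P(defective) = 0.19871.
P(Machine 3 | defective) = 0.1232 / 0.19871 = 0.6200.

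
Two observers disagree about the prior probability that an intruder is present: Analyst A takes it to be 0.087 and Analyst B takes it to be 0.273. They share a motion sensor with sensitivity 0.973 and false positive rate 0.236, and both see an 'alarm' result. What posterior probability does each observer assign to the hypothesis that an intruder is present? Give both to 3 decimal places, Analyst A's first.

Analyst A: 0.282; Analyst B: 0.608

The likelihood ratio for an 'alarm' result is 0.973/0.236 = 4.1229.
Analyst A: prior odds 0.087/0.913 = 0.095290; posterior odds 0.39287; posterior probability 0.282.
Analyst B: prior odds 0.273/0.727 = 0.37552; posterior odds 1.5482; posterior probability 0.608.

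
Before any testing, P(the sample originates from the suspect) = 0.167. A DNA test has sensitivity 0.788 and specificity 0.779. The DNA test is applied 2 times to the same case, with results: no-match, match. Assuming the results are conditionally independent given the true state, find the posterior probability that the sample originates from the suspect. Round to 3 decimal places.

Let H be the event that the sample originates from the suspect; start with P(H) = 0.167. P('match'|H) = 0.788, P('match'|¬H) = 0.221.
Update on result 1 ('no-match'): P(H) ← 0.212·0.1670 / (0.212·0.1670 + 0.779·0.8330) = 0.035404/0.68431 = 0.0517.
Update on result 2 ('match'): P(H) ← 0.788·0.0517 / (0.788·0.0517 + 0.221·0.9483) = 0.040769/0.25033 = 0.1629.

Posterior P(H) ≈ 0.163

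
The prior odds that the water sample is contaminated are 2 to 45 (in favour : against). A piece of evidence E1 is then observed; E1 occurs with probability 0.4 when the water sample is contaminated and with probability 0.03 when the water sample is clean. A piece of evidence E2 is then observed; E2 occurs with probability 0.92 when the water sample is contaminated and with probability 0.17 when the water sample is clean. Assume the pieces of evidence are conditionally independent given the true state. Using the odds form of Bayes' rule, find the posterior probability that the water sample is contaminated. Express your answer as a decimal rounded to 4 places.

Prior odds = 2/45 = 0.044444. In log-odds, ln(0.044444) = -3.1135.
Add log likelihood ratios: ln(13.333) + ln(5.4118) = 4.2788.
Posterior log-odds = 1.1653, so posterior odds = exp(1.1653) = 3.2070. Converting, P(H|E) = 3.2070/4.2070 = 0.7623.

Posterior probability ≈ 0.7623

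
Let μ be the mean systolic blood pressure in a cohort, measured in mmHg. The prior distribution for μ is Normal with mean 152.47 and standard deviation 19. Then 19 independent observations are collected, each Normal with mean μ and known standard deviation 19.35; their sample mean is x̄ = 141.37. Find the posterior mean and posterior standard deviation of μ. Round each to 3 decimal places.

Posterior mean ≈ 141.945; posterior SD ≈ 4.323

Prior precision 1/τ₀² = 1/19² = 0.00277008; data precision n/σ² = 19/19.35² = 0.0507448.
Posterior precision = 0.00277008 + 0.0507448 = 0.0535149, giving posterior SD = 1/√0.0535149 = 4.323.
Posterior mean = (0.00277008·152.47 + 0.0507448·141.37) / 0.0535149 = 141.945.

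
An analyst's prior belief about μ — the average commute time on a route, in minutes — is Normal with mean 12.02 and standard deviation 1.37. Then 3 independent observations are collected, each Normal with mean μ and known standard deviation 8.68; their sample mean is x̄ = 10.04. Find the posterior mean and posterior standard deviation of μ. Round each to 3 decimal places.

Posterior mean ≈ 11.882; posterior SD ≈ 1.322

Prior precision 1/τ₀² = 1/1.37² = 0.532793; data precision n/σ² = 3/8.68² = 0.0398182.
Posterior precision = 0.532793 + 0.0398182 = 0.572612, giving posterior SD = 1/√0.572612 = 1.322.
Posterior mean = (0.532793·12.02 + 0.0398182·10.04) / 0.572612 = 11.882.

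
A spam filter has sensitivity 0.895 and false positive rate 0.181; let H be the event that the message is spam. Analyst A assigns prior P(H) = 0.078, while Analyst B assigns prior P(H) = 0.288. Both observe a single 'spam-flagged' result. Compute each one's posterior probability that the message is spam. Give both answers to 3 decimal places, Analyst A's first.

Analyst A: 0.295; Analyst B: 0.667

P('+'|H) = 0.895, P('+'|¬H) = 0.181.
Analyst A: numerator 0.895·0.078 = 0.069810; evidence = 0.069810+0.181·0.922 = 0.23669; posterior = 0.295.
Analyst B: numerator 0.895·0.288 = 0.25776; evidence = 0.25776+0.181·0.712 = 0.38663; posterior = 0.667.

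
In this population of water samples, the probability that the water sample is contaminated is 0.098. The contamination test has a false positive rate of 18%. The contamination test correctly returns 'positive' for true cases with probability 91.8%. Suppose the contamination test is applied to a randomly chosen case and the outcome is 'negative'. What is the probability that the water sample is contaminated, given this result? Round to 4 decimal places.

Let H be the event that the water sample is contaminated. P(H) = 0.098, so P(¬H) = 0.902. With E the 'negative' result, P(E|H) = 0.082 and P(E|¬H) = 0.82.
P(E) = 0.082·0.098 + 0.82·0.902 = 0.0080360 + 0.73964 = 0.74768.
By Bayes' theorem, P(H|E) = 0.0080360 / 0.74768 = 0.0107.

P(H | E) ≈ 0.0107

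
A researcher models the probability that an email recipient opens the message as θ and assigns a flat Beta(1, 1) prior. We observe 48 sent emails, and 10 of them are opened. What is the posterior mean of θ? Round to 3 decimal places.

Observing 10 successes and 38 failures updates Beta(1, 1) by adding the success and failure counts to the two shape parameters: α = 1+10 = 11, β = 1+38 = 39.
E[θ | data] = 11/(11+39) = 0.220.

Posterior mean ≈ 0.220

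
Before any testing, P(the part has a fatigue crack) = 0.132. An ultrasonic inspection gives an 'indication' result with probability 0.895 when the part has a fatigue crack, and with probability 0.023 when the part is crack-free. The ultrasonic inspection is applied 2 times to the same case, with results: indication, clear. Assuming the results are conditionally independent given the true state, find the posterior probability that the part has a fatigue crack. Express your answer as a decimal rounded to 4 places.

With H the event that the part has a fatigue crack, the joint likelihood of the observed sequence is P(data|H) = 0.895·0.105 = 0.093975 and P(data|¬H) = 0.023·0.977 = 0.022471.
Bayes: P(H|data) = 0.132·0.093975 / (0.132·0.093975 + 0.868·0.022471) = 0.012405/0.031910 = 0.3887.

Posterior P(H) ≈ 0.3887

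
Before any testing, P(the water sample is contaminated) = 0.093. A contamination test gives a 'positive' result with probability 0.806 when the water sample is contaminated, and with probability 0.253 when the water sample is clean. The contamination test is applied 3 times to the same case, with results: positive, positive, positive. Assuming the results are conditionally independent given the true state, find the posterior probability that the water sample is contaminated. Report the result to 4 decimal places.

Let H be the event that the water sample is contaminated; start with P(H) = 0.093. P('positive'|H) = 0.806, P('positive'|¬H) = 0.253.
Update on result 1 ('positive'): P(H) ← 0.806·0.0930 / (0.806·0.0930 + 0.253·0.9070) = 0.074958/0.30443 = 0.2462.
Update on result 2 ('positive'): P(H) ← 0.806·0.2462 / (0.806·0.2462 + 0.253·0.7538) = 0.19846/0.38916 = 0.5100.
Update on result 3 ('positive'): P(H) ← 0.806·0.5100 / (0.806·0.5100 + 0.253·0.4900) = 0.41103/0.53501 = 0.7683.

Posterior P(H) ≈ 0.7683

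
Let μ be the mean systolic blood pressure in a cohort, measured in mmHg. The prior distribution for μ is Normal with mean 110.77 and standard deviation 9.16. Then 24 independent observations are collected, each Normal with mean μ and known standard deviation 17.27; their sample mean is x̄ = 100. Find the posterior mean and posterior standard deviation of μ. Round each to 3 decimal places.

With known σ, the Normal prior is conjugate. Weight on the data is w = (n/σ²)/(n/σ² + 1/τ₀²) = 0.0804686/(0.0804686+0.0119182) = 0.87100.
Posterior mean = w·x̄ + (1−w)·μ₀ = 0.87100·100 + 0.12900·110.77 = 101.389. Posterior variance = 1/(0.0804686+0.0119182) = 10.8241, so SD = 3.290.

Posterior mean ≈ 101.389; posterior SD ≈ 3.290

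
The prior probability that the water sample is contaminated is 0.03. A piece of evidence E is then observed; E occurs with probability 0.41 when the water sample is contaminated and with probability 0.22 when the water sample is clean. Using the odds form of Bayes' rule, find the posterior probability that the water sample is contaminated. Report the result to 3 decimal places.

Posterior probability ≈ 0.054

Prior odds = 0.03/(1−0.03) = 0.030928.
Likelihood ratio for E = 0.41/0.22 = 1.8636.
Posterior odds = prior odds × LR = 0.057638.
Posterior probability = odds/(1+odds) = 0.057638/1.0576 = 0.054.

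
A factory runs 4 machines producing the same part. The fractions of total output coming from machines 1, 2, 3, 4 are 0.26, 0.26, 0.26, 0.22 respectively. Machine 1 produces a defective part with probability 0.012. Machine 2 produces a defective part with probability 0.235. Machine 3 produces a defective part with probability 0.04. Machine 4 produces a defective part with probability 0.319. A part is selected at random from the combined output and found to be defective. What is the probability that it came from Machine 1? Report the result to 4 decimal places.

Posterior probability ≈ 0.0215

Tabulate prior·likelihood by source: [1] prior 0.26, lik 0.012, product 0.003120; [2] prior 0.26, lik 0.235, product 0.06110; [3] prior 0.26, lik 0.04, product 0.01040; [4] prior 0.22, lik 0.319, product 0.07018.
Normalizing constant = 0.14480; the posterior for Machine 1 is its product over the sum, 0.003120/0.14480 = 0.0215.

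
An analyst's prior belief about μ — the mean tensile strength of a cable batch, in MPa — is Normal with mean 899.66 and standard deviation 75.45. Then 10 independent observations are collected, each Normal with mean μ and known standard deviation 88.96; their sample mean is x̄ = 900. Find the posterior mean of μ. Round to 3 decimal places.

With known σ, the Normal prior is conjugate. Weight on the data is w = (n/σ²)/(n/σ² + 1/τ₀²) = 0.00126360/(0.00126360+0.00017566) = 0.87795.
Posterior mean = w·x̄ + (1−w)·μ₀ = 0.87795·900 + 0.12205·899.66 = 899.959.

Posterior mean ≈ 899.959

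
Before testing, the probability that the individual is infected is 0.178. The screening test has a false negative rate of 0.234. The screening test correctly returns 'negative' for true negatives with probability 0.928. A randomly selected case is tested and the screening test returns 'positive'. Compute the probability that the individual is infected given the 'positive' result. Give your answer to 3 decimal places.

P(H | E) ≈ 0.697

Write H for 'the individual is infected'. Prior odds H:¬H = 0.178/0.822 = 0.21655. For the 'positive' outcome, the likelihood ratio is 0.766/0.072 = 10.639.
Posterior odds = 0.21655 × 10.639 = 2.3038, so P(H|E) = 2.3038/(1+2.3038) = 0.697.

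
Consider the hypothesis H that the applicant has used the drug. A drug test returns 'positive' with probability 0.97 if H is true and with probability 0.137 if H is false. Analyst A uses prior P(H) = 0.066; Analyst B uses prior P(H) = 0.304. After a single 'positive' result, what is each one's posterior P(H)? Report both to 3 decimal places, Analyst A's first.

P('+'|H) = 0.97, P('+'|¬H) = 0.137.
Analyst A: numerator 0.97·0.066 = 0.064020; evidence = 0.064020+0.137·0.934 = 0.19198; posterior = 0.333.
Analyst B: numerator 0.97·0.304 = 0.29488; evidence = 0.29488+0.137·0.696 = 0.39023; posterior = 0.756.

Analyst A: 0.333; Analyst B: 0.756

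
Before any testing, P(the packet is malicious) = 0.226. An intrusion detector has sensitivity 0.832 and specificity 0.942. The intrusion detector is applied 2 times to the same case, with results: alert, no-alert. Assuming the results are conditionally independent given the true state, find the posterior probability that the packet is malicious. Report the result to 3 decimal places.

Let H be the event that the packet is malicious; start with P(H) = 0.226. P('alert'|H) = 0.832, P('alert'|¬H) = 0.058.
Update on result 1 ('alert'): P(H) ← 0.832·0.2260 / (0.832·0.2260 + 0.058·0.7740) = 0.18803/0.23292 = 0.8073.
Update on result 2 ('no-alert'): P(H) ← 0.168·0.8073 / (0.168·0.8073 + 0.942·0.1927) = 0.13562/0.31717 = 0.4276.

Posterior P(H) ≈ 0.428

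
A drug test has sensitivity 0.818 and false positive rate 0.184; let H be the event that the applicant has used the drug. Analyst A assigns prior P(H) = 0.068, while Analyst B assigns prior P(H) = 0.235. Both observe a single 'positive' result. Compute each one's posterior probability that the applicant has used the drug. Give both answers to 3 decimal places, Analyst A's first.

The likelihood ratio for a 'positive' result is 0.818/0.184 = 4.4457.
Analyst A: prior odds 0.068/0.932 = 0.072961; posterior odds 0.32436; posterior probability 0.245.
Analyst B: prior odds 0.235/0.765 = 0.30719; posterior odds 1.3657; posterior probability 0.577.

Analyst A: 0.245; Analyst B: 0.577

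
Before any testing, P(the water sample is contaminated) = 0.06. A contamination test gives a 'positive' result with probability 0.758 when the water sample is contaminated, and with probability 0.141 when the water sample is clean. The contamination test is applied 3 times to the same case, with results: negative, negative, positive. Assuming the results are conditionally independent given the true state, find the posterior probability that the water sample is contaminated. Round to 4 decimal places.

Let H be the event that the water sample is contaminated; start with P(H) = 0.06. P('positive'|H) = 0.758, P('positive'|¬H) = 0.141.
Update on result 1 ('negative'): P(H) ← 0.242·0.0600 / (0.242·0.0600 + 0.859·0.9400) = 0.014520/0.82198 = 0.0177.
Update on result 2 ('negative'): P(H) ← 0.242·0.0177 / (0.242·0.0177 + 0.859·0.9823) = 0.0042748/0.84810 = 0.0050.
Update on result 3 ('positive'): P(H) ← 0.758·0.0050 / (0.758·0.0050 + 0.141·0.9950) = 0.0038207/0.14411 = 0.0265.

Posterior P(H) ≈ 0.0265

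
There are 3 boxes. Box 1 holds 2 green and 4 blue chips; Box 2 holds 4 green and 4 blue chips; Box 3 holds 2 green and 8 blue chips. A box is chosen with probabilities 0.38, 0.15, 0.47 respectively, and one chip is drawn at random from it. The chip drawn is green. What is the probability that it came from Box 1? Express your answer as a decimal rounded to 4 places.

Tabulate prior·likelihood by source: [1] prior 0.38, lik 0.3333, product 0.1267; [2] prior 0.15, lik 0.5, product 0.07500; [3] prior 0.47, lik 0.2, product 0.09400.
Normalizing constant = 0.29567; the posterior for Box 1 is its product over the sum, 0.1267/0.29567 = 0.4284.

Posterior probability ≈ 0.4284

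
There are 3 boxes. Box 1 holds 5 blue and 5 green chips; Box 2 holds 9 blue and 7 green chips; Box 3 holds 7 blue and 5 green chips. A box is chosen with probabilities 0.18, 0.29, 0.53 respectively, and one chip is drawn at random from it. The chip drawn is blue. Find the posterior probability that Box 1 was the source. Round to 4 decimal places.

Posterior probability ≈ 0.1601

P(blue|Box 1) = 0.5; P(blue|Box 2) = 0.5625; P(blue|Box 3) = 0.5833.
Prior × likelihood for each source: 0.18·0.5=0.09000, 0.29·0.5625=0.1631, 0.53·0.5833=0.3092. Summing gives P(blue) = 0.56229.
P(Box 1 | blue) = 0.09000 / 0.56229 = 0.1601.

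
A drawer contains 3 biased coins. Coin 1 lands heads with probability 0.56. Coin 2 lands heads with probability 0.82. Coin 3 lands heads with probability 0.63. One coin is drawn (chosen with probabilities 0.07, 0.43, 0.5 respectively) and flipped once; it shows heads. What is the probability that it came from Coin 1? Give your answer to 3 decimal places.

P(heads|C1) = 0.56; P(heads|C2) = 0.82; P(heads|C3) = 0.63.
Prior × likelihood for each source: 0.07·0.56=0.03920, 0.43·0.82=0.3526, 0.5·0.63=0.3150. Summing gives P(heads) = 0.70680.
P(Coin 1 | heads) = 0.03920 / 0.70680 = 0.055.

Posterior probability ≈ 0.055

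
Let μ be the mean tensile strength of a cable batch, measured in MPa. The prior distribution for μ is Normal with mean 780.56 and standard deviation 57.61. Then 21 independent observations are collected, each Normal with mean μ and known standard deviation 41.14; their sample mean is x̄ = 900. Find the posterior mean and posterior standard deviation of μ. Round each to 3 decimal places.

With known σ, the Normal prior is conjugate. Weight on the data is w = (n/σ²)/(n/σ² + 1/τ₀²) = 0.0124077/(0.0124077+0.00030130) = 0.97629.
Posterior mean = w·x̄ + (1−w)·μ₀ = 0.97629·900 + 0.023708·780.56 = 897.168. Posterior variance = 1/(0.0124077+0.00030130) = 78.6845, so SD = 8.870.

Posterior mean ≈ 897.168; posterior SD ≈ 8.870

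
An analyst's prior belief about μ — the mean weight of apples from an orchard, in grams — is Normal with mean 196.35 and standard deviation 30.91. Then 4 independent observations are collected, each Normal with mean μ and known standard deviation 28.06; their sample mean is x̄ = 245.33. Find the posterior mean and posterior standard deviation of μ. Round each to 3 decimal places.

Posterior mean ≈ 236.963; posterior SD ≈ 12.776

Prior precision 1/τ₀² = 1/30.91² = 0.00104665; data precision n/σ² = 4/28.06² = 0.00508025.
Posterior precision = 0.00104665 + 0.00508025 = 0.00612690, giving posterior SD = 1/√0.00612690 = 12.776.
Posterior mean = (0.00104665·196.35 + 0.00508025·245.33) / 0.00612690 = 236.963.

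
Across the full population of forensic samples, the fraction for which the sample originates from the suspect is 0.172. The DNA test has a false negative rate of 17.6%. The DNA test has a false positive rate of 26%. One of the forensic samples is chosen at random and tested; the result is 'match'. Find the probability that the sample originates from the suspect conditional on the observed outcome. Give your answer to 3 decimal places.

P(H | E) ≈ 0.397

Write H for 'the sample originates from the suspect'. Prior odds H:¬H = 0.172/0.828 = 0.20773. For the 'match' outcome, the likelihood ratio is 0.824/0.26 = 3.1692.
Posterior odds = 0.20773 × 3.1692 = 0.65834, so P(H|E) = 0.65834/(1+0.65834) = 0.397.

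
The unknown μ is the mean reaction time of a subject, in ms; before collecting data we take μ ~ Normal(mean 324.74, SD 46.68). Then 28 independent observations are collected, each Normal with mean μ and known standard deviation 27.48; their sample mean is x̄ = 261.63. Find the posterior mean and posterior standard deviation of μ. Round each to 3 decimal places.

Posterior mean ≈ 262.402; posterior SD ≈ 5.161

Prior precision 1/τ₀² = 1/46.68² = 0.00045892; data precision n/σ² = 28/27.48² = 0.0370787.
Posterior precision = 0.00045892 + 0.0370787 = 0.0375376, giving posterior SD = 1/√0.0375376 = 5.161.
Posterior mean = (0.00045892·324.74 + 0.0370787·261.63) / 0.0375376 = 262.402.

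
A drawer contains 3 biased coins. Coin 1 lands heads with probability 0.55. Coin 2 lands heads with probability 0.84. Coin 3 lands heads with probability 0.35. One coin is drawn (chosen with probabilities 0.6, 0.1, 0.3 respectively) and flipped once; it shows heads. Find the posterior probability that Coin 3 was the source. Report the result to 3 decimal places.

Posterior probability ≈ 0.202

P(heads|C1) = 0.55; P(heads|C2) = 0.84; P(heads|C3) = 0.35.
Prior × likelihood for each source: 0.6·0.55=0.3300, 0.1·0.84=0.08400, 0.3·0.35=0.1050. Summing gives P(heads) = 0.51900.
P(Coin 3 | heads) = 0.1050 / 0.51900 = 0.202.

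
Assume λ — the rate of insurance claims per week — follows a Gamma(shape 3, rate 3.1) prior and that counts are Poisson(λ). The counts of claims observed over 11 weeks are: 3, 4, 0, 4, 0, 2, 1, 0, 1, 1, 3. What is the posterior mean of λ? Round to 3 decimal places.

Posterior mean ≈ 1.560

Total count ∑xᵢ = 19 over n = 11 weeks.
Gamma is conjugate to the Poisson likelihood: posterior is Gamma(shape = 3+19 = 22, rate = 3.1+11 = 14.1).
E[λ | data] = 22/14.1 = 1.560.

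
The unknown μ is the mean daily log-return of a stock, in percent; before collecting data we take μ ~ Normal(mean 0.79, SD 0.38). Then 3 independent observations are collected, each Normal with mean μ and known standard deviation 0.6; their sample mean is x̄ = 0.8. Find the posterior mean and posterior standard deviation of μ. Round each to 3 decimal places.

Prior precision 1/τ₀² = 1/0.38² = 6.92521; data precision n/σ² = 3/0.6² = 8.33333.
Posterior precision = 6.92521 + 8.33333 = 15.2585, giving posterior SD = 1/√15.2585 = 0.256.
Posterior mean = (6.92521·0.79 + 8.33333·0.8) / 15.2585 = 0.795.

Posterior mean ≈ 0.795; posterior SD ≈ 0.256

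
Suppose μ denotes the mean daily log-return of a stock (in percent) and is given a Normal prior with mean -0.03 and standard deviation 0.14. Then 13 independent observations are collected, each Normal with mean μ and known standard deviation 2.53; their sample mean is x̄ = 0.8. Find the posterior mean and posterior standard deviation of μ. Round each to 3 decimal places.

Prior precision 1/τ₀² = 1/0.14² = 51.0204; data precision n/σ² = 13/2.53² = 2.03096.
Posterior precision = 51.0204 + 2.03096 = 53.0514, giving posterior SD = 1/√53.0514 = 0.137.
Posterior mean = (51.0204·-0.03 + 2.03096·0.8) / 53.0514 = 0.002.

Posterior mean ≈ 0.002; posterior SD ≈ 0.137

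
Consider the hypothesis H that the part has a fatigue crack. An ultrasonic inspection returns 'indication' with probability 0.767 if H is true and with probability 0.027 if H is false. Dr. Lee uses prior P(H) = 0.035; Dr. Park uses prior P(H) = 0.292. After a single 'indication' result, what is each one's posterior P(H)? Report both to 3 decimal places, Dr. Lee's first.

Dr. Lee: 0.507; Dr. Park: 0.921

The likelihood ratio for an 'indication' result is 0.767/0.027 = 28.407.
Dr. Lee: prior odds 0.035/0.965 = 0.036269; posterior odds 1.0303; posterior probability 0.507.
Dr. Park: prior odds 0.292/0.708 = 0.41243; posterior odds 11.716; posterior probability 0.921.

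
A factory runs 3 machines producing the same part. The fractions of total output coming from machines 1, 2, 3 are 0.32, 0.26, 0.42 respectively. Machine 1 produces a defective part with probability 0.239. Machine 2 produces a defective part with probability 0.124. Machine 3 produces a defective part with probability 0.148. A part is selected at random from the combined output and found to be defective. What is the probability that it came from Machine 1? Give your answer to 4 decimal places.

P(defective|M1) = 0.239; P(defective|M2) = 0.124; P(defective|M3) = 0.148.
Prior × likelihood for each source: 0.32·0.239=0.07648, 0.26·0.124=0.03224, 0.42·0.148=0.06216. Summing gives P(defective) = 0.17088.
P(Machine 1 | defective) = 0.07648 / 0.17088 = 0.4476.

Posterior probability ≈ 0.4476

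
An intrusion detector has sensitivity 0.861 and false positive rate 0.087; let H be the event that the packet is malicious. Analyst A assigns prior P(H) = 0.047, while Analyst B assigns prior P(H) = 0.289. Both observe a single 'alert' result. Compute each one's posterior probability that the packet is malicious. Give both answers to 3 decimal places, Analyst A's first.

Analyst A: 0.328; Analyst B: 0.801

P('+'|H) = 0.861, P('+'|¬H) = 0.087.
Analyst A: numerator 0.861·0.047 = 0.040467; evidence = 0.040467+0.087·0.953 = 0.12338; posterior = 0.328.
Analyst B: numerator 0.861·0.289 = 0.24883; evidence = 0.24883+0.087·0.711 = 0.31069; posterior = 0.801.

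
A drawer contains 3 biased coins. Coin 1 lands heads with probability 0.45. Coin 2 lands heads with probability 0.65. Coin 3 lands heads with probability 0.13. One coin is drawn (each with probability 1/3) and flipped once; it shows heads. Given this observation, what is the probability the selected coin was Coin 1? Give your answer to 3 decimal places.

Tabulate prior·likelihood by source: [1] prior 0.333333, lik 0.45, product 0.1500; [2] prior 0.333333, lik 0.65, product 0.2167; [3] prior 0.333333, lik 0.13, product 0.04333.
Normalizing constant = 0.41000; the posterior for Coin 1 is its product over the sum, 0.1500/0.41000 = 0.366.

Posterior probability ≈ 0.366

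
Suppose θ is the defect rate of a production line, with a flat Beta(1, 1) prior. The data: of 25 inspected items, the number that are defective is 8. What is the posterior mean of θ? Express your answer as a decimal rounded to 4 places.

Posterior mean ≈ 0.3333

Observing 8 successes and 17 failures updates Beta(1, 1) by adding the success and failure counts to the two shape parameters: α = 1+8 = 9, β = 1+17 = 18.
E[θ | data] = 9/(9+18) = 0.3333.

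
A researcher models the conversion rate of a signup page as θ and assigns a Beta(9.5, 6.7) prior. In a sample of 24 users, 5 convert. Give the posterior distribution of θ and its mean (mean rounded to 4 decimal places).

Posterior: Beta(14.5, 25.7); mean ≈ 0.3607

Observing 5 successes and 19 failures updates Beta(9.5, 6.7) by adding the success and failure counts to the two shape parameters: α = 9.5+5 = 14.5, β = 6.7+19 = 25.7.
E[θ | data] = 14.5/(14.5+25.7) = 0.3607.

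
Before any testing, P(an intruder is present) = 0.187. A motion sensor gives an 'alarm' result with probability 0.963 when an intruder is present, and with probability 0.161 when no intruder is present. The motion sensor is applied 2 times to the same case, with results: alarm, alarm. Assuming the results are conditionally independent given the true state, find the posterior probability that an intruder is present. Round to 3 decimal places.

Let H be the event that an intruder is present; start with P(H) = 0.187. P('alarm'|H) = 0.963, P('alarm'|¬H) = 0.161.
Update on result 1 ('alarm'): P(H) ← 0.963·0.1870 / (0.963·0.1870 + 0.161·0.8130) = 0.18008/0.31097 = 0.5791.
Update on result 2 ('alarm'): P(H) ← 0.963·0.5791 / (0.963·0.5791 + 0.161·0.4209) = 0.55766/0.62543 = 0.8916.

Posterior P(H) ≈ 0.892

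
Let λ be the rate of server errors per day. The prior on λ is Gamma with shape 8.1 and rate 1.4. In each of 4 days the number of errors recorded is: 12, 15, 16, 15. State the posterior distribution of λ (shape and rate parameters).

Posterior: Gamma(shape=66.1, rate=5.4)

The Poisson likelihood adds the total count to the shape and the number of exposure periods to the rate. Here ∑xᵢ = 58 and n = 4, so shape 8.1→66.1 and rate 1.4→5.4.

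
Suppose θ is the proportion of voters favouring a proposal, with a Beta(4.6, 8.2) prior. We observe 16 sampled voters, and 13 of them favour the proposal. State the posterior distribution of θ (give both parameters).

Posterior: Beta(17.6, 11.2)

The binomial likelihood is conjugate to the Beta prior: with 13 successes and 3 failures, the posterior is Beta(4.6+13, 8.2+3) = Beta(17.6, 11.2).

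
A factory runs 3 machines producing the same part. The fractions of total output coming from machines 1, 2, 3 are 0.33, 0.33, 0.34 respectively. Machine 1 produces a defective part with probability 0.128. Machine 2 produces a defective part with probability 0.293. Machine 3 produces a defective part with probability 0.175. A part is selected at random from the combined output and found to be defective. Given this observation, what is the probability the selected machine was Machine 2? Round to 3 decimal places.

P(defective|M1) = 0.128; P(defective|M2) = 0.293; P(defective|M3) = 0.175.
Prior × likelihood for each source: 0.33·0.128=0.04224, 0.33·0.293=0.09669, 0.34·0.175=0.05950. Summing gives P(defective) = 0.19843.
P(Machine 2 | defective) = 0.09669 / 0.19843 = 0.487.

Posterior probability ≈ 0.487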